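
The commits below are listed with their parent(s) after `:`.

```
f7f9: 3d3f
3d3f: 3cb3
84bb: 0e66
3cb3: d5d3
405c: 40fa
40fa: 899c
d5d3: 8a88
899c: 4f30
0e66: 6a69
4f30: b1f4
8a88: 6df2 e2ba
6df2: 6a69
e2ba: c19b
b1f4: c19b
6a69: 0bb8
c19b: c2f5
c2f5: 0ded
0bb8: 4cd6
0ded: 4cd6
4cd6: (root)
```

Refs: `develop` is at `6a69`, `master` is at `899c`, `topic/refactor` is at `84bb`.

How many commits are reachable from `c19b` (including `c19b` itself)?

4

Walking parent pointers from c19b: reachable set = {0ded, 4cd6, c19b, c2f5}.
That is 4 commits.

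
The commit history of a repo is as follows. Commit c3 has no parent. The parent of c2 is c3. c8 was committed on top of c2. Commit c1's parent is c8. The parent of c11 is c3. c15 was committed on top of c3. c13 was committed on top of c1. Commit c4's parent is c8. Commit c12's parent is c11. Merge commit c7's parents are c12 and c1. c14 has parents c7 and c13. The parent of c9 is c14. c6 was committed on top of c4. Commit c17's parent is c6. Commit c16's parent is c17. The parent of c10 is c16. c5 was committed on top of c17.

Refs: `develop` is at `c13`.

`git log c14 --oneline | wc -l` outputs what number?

9

Walking parent pointers from c14: reachable set = {c1, c11, c12, c13, c14, c2, c3, c7, c8}.
That is 9 commits.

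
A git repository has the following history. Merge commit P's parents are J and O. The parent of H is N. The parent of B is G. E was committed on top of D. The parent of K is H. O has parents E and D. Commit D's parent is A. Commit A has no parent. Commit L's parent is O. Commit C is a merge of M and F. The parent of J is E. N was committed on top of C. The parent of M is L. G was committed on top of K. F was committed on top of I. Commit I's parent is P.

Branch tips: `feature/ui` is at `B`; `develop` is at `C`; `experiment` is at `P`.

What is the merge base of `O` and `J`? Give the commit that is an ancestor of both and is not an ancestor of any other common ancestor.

Ancestors of O: {A, D, E, O}.
Ancestors of J: {A, D, E, J}.
Common ancestors: {A, D, E}.
Among these, E is not an ancestor of any other common ancestor — it is the merge base.

E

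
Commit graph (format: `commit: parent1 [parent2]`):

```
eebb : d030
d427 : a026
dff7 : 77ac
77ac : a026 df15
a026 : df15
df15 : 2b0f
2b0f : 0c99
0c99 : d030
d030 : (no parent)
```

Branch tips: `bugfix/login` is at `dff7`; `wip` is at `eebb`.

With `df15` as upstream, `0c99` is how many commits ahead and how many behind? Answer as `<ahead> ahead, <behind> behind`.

Reachable from 0c99: {0c99, d030}.
Reachable from df15: {0c99, 2b0f, d030, df15}.
Only in 0c99's history (ahead): {} — 0.
Only in df15's history (behind): {2b0f, df15} — 2.

0 ahead, 2 behind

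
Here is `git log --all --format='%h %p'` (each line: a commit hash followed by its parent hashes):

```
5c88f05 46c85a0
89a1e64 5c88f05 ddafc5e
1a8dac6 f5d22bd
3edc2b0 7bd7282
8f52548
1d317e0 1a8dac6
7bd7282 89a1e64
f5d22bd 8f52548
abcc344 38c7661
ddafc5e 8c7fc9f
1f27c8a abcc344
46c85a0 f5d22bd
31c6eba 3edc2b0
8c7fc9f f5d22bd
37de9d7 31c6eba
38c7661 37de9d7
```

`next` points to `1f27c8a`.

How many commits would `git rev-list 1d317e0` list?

Walking parent pointers from 1d317e0: reachable set = {1a8dac6, 1d317e0, 8f52548, f5d22bd}.
That is 4 commits.

4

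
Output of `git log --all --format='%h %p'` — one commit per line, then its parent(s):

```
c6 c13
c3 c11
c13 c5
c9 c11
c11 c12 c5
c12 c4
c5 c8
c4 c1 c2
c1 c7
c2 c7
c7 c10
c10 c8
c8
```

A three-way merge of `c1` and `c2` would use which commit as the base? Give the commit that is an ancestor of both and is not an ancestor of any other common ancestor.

Ancestors of c1: {c1, c10, c7, c8}.
Ancestors of c2: {c10, c2, c7, c8}.
Common ancestors: {c10, c7, c8}.
Among these, c7 is not an ancestor of any other common ancestor — it is the merge base.

c7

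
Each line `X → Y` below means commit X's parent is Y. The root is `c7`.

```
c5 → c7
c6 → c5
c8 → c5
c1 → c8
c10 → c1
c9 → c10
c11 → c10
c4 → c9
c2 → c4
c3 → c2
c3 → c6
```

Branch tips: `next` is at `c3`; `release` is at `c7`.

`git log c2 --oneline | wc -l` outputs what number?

Walking parent pointers from c2: reachable set = {c1, c10, c2, c4, c5, c7, c8, c9}.
That is 8 commits.

8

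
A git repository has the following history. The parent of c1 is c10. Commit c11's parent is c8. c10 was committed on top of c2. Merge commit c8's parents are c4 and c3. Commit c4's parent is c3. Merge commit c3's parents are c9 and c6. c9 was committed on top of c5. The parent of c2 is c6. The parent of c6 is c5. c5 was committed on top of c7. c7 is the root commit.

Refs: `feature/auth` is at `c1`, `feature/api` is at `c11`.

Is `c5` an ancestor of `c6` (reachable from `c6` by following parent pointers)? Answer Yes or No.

Yes

Ancestors of c6 (commits reachable by following parents): {c5, c6, c7}.
c5 is in that set, so it is an ancestor of c6.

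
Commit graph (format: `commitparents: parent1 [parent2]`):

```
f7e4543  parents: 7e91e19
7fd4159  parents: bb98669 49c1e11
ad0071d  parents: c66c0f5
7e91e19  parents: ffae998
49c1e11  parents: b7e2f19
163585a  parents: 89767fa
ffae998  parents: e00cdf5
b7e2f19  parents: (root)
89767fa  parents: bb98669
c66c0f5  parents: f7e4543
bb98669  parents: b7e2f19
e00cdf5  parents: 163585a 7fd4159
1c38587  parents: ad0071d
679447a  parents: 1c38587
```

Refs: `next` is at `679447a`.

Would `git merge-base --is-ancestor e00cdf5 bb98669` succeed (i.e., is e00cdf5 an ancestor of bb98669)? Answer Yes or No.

No

Ancestors of bb98669: {b7e2f19, bb98669}.
e00cdf5 is not in that set, so it is not an ancestor of bb98669.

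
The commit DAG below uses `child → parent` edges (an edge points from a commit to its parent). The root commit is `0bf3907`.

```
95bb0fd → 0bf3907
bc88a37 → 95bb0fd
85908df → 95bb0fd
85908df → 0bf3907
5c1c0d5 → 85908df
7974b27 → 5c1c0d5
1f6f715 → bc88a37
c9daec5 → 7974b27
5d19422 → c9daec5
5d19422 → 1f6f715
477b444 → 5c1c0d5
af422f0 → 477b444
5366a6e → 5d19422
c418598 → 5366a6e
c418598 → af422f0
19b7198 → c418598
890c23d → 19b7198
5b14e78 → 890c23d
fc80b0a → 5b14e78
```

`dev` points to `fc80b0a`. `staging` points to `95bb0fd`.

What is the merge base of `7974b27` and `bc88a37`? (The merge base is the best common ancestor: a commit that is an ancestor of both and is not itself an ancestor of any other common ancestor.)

Ancestors of 7974b27: {0bf3907, 5c1c0d5, 7974b27, 85908df, 95bb0fd}.
Ancestors of bc88a37: {0bf3907, 95bb0fd, bc88a37}.
Common ancestors: {0bf3907, 95bb0fd}.
Among these, 95bb0fd is not an ancestor of any other common ancestor — it is the merge base.

95bb0fd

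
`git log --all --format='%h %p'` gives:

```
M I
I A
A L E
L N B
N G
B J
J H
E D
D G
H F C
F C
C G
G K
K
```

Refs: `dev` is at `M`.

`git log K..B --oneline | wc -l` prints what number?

Reachable from B: {B, C, F, G, H, J, K}.
Reachable from K: {K}.
In B's history but not K's: {B, C, F, G, H, J} — 6 commits.

6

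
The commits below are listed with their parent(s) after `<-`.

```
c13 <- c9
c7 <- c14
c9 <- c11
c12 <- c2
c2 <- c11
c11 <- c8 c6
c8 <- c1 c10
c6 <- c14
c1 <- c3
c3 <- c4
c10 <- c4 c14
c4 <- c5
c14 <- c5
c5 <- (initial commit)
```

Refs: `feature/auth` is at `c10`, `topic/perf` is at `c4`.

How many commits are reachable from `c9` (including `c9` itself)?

Walking parent pointers from c9: reachable set = {c1, c10, c11, c14, c3, c4, c5, c6, c8, c9}.
That is 10 commits.

10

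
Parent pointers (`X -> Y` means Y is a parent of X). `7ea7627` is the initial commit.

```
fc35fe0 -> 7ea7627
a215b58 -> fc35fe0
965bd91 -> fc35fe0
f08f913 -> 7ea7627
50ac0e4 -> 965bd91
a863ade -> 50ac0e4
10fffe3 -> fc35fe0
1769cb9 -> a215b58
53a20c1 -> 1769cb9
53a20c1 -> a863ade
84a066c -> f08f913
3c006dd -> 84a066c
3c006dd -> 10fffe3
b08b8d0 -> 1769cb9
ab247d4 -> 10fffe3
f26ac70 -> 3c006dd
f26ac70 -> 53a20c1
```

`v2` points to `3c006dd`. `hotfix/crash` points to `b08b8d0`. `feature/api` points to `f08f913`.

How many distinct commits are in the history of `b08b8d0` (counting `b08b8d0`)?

5

Walking parent pointers from b08b8d0: reachable set = {1769cb9, 7ea7627, a215b58, b08b8d0, fc35fe0}.
That is 5 commits.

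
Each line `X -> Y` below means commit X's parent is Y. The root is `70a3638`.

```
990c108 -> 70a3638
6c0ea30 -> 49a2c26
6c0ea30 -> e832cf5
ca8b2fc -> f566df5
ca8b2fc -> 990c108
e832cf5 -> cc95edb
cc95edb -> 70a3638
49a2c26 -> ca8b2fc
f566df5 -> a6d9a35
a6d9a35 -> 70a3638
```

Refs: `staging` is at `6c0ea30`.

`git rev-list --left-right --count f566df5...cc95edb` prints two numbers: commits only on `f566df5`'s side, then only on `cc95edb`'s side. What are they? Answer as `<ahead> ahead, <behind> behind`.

Reachable from f566df5: {70a3638, a6d9a35, f566df5}.
Reachable from cc95edb: {70a3638, cc95edb}.
Only in f566df5's history (ahead): {a6d9a35, f566df5} — 2.
Only in cc95edb's history (behind): {cc95edb} — 1.

2 ahead, 1 behind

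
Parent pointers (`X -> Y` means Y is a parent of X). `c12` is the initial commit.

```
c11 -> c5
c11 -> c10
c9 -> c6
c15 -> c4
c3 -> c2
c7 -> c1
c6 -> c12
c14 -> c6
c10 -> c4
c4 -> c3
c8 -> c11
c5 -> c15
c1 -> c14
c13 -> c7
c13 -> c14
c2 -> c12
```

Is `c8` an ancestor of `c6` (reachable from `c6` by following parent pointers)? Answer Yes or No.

Ancestors of c6: {c12, c6}.
c8 is not in that set, so it is not an ancestor of c6.

No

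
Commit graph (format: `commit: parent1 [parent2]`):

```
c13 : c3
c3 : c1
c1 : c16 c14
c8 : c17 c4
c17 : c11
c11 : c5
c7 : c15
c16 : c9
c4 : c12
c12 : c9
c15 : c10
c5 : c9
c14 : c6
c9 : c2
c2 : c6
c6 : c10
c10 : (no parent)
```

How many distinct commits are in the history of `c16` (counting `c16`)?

Walking parent pointers from c16: reachable set = {c10, c16, c2, c6, c9}.
That is 5 commits.

5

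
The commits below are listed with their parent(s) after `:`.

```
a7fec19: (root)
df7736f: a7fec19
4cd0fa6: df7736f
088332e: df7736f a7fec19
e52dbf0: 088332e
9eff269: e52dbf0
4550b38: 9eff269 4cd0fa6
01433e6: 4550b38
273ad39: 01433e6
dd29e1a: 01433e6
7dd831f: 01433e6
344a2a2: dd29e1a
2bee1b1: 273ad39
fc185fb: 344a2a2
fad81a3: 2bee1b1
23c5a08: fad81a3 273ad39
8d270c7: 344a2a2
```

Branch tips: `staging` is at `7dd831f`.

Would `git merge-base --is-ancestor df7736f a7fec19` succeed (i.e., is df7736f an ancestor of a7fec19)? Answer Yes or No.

Ancestors of a7fec19: {a7fec19}.
df7736f is not in that set, so it is not an ancestor of a7fec19.

No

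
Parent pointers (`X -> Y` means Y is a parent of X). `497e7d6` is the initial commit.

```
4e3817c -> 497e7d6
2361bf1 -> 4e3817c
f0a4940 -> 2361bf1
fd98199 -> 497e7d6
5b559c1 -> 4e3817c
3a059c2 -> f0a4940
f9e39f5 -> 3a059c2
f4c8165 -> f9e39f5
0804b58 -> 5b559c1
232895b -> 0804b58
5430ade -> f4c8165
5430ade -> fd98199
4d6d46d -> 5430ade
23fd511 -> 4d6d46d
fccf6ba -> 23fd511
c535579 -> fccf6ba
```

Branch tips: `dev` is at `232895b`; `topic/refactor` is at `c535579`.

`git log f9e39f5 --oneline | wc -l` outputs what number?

6

Walking parent pointers from f9e39f5: reachable set = {2361bf1, 3a059c2, 497e7d6, 4e3817c, f0a4940, f9e39f5}.
That is 6 commits.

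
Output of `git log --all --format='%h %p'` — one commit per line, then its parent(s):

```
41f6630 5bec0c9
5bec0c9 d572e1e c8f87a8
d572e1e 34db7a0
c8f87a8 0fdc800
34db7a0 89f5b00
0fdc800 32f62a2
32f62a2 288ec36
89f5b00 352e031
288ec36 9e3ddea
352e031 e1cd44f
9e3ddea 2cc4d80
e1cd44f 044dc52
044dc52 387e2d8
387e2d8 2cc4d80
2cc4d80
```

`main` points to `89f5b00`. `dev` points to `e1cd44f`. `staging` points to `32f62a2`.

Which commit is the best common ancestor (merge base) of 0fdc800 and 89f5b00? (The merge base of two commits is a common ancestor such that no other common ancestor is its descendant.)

2cc4d80

Ancestors of 0fdc800: {0fdc800, 288ec36, 2cc4d80, 32f62a2, 9e3ddea}.
Ancestors of 89f5b00: {044dc52, 2cc4d80, 352e031, 387e2d8, 89f5b00, e1cd44f}.
Common ancestors: {2cc4d80}.
The only common ancestor is 2cc4d80, so it is the merge base.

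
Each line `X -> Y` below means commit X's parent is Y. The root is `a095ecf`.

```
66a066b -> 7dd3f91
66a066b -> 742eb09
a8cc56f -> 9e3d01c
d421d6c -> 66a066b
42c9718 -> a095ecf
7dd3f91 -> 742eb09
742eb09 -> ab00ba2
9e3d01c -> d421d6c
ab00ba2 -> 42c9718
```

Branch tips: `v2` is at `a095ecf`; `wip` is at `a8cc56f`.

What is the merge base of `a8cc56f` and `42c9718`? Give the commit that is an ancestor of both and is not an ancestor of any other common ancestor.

Ancestors of a8cc56f: {42c9718, 66a066b, 742eb09, 7dd3f91, 9e3d01c, a095ecf, a8cc56f, ab00ba2, d421d6c}.
Ancestors of 42c9718: {42c9718, a095ecf}.
Common ancestors: {42c9718, a095ecf}.
Among these, 42c9718 is not an ancestor of any other common ancestor — it is the merge base.

42c9718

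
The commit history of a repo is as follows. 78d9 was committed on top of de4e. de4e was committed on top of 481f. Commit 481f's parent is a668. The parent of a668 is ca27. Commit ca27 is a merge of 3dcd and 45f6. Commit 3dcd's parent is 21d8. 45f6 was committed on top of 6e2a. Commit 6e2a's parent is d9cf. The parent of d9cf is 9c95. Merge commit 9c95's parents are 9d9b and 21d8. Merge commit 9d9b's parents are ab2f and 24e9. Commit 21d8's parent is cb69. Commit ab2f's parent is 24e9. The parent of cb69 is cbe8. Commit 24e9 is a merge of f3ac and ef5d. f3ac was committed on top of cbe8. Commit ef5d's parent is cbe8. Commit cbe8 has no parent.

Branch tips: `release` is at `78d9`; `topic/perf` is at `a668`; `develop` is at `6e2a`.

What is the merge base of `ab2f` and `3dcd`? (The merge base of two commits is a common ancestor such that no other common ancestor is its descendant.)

cbe8

Ancestors of ab2f: {24e9, ab2f, cbe8, ef5d, f3ac}.
Ancestors of 3dcd: {21d8, 3dcd, cb69, cbe8}.
Common ancestors: {cbe8}.
The only common ancestor is cbe8, so it is the merge base.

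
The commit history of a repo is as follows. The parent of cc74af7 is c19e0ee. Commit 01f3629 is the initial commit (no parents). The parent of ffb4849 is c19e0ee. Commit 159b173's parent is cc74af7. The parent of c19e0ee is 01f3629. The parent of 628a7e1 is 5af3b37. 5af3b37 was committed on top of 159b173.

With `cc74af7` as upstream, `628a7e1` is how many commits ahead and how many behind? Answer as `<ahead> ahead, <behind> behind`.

3 ahead, 0 behind

Reachable from 628a7e1: {01f3629, 159b173, 5af3b37, 628a7e1, c19e0ee, cc74af7}.
Reachable from cc74af7: {01f3629, c19e0ee, cc74af7}.
Only in 628a7e1's history (ahead): {159b173, 5af3b37, 628a7e1} — 3.
Only in cc74af7's history (behind): {} — 0.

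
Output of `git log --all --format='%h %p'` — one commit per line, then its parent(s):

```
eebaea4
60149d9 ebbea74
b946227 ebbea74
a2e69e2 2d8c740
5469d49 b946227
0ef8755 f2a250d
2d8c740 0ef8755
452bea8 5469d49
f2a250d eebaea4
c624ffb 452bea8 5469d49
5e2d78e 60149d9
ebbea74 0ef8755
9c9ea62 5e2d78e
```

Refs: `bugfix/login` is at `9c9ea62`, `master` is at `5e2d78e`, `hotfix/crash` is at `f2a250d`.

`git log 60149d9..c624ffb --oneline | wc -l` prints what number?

4

Reachable from c624ffb: {0ef8755, 452bea8, 5469d49, b946227, c624ffb, ebbea74, eebaea4, f2a250d}.
Reachable from 60149d9: {0ef8755, 60149d9, ebbea74, eebaea4, f2a250d}.
In c624ffb's history but not 60149d9's: {452bea8, 5469d49, b946227, c624ffb} — 4 commits.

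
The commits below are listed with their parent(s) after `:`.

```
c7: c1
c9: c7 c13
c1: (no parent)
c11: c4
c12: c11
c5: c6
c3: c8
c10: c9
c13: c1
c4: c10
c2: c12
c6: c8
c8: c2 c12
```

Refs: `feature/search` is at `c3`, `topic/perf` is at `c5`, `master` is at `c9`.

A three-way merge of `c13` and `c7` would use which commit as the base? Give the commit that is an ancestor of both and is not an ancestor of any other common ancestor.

c1

Ancestors of c13: {c1, c13}.
Ancestors of c7: {c1, c7}.
Common ancestors: {c1}.
The only common ancestor is c1, so it is the merge base.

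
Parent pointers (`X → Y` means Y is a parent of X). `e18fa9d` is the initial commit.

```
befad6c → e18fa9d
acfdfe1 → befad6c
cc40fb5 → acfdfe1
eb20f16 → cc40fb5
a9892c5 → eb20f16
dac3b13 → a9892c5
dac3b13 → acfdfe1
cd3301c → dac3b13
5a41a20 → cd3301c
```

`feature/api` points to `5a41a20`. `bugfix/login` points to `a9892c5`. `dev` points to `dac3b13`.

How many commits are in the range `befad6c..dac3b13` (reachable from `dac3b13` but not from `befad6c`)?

5

Reachable from dac3b13: {a9892c5, acfdfe1, befad6c, cc40fb5, dac3b13, e18fa9d, eb20f16}.
Reachable from befad6c: {befad6c, e18fa9d}.
In dac3b13's history but not befad6c's: {a9892c5, acfdfe1, cc40fb5, dac3b13, eb20f16} — 5 commits.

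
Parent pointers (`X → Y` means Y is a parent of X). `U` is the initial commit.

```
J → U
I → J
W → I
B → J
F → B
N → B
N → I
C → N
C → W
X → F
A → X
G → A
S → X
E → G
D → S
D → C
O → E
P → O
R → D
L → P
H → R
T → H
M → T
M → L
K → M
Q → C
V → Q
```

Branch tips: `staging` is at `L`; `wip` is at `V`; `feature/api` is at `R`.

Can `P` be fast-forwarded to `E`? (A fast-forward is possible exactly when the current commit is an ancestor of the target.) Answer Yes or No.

No

A fast-forward from P to E is possible iff P is an ancestor of E.
Ancestors of E: {A, B, E, F, G, J, U, X}.
P is not among them, so fast-forward is not possible.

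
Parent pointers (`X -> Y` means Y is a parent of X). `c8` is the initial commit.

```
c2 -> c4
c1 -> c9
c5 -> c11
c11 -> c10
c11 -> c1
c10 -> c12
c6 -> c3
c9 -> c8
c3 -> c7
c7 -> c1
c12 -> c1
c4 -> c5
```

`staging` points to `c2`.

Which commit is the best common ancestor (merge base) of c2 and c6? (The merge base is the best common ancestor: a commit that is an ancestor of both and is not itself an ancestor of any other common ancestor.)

c1

Ancestors of c2: {c1, c10, c11, c12, c2, c4, c5, c8, c9}.
Ancestors of c6: {c1, c3, c6, c7, c8, c9}.
Common ancestors: {c1, c8, c9}.
Among these, c1 is not an ancestor of any other common ancestor — it is the merge base.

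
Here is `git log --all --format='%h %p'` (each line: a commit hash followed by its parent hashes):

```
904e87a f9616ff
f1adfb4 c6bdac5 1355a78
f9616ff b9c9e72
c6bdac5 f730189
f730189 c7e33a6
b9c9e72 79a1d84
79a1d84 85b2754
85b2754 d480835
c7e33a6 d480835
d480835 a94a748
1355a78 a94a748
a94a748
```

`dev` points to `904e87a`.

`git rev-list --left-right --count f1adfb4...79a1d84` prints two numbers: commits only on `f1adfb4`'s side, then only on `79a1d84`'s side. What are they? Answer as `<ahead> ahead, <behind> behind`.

5 ahead, 2 behind

Reachable from f1adfb4: {1355a78, a94a748, c6bdac5, c7e33a6, d480835, f1adfb4, f730189}.
Reachable from 79a1d84: {79a1d84, 85b2754, a94a748, d480835}.
Only in f1adfb4's history (ahead): {1355a78, c6bdac5, c7e33a6, f1adfb4, f730189} — 5.
Only in 79a1d84's history (behind): {79a1d84, 85b2754} — 2.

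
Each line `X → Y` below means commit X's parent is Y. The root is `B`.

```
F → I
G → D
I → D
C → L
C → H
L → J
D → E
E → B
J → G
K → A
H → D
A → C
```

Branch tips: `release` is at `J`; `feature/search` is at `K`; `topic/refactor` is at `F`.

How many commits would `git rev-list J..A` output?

Reachable from A: {A, B, C, D, E, G, H, J, L}.
Reachable from J: {B, D, E, G, J}.
In A's history but not J's: {A, C, H, L} — 4 commits.

4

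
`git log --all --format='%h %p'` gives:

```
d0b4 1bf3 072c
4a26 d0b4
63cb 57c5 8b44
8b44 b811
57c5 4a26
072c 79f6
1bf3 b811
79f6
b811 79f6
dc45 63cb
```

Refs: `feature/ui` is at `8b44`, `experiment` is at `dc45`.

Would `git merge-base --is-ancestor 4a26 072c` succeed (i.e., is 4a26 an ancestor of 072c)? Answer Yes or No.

Ancestors of 072c: {072c, 79f6}.
4a26 is not in that set, so it is not an ancestor of 072c.

No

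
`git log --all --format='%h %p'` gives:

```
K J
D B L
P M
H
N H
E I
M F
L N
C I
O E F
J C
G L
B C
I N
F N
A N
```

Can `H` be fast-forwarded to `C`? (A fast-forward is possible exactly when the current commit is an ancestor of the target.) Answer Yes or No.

Yes

A fast-forward from H to C is possible iff H is an ancestor of C.
Ancestors of C: {C, H, I, N}.
H is among them, so fast-forward is possible.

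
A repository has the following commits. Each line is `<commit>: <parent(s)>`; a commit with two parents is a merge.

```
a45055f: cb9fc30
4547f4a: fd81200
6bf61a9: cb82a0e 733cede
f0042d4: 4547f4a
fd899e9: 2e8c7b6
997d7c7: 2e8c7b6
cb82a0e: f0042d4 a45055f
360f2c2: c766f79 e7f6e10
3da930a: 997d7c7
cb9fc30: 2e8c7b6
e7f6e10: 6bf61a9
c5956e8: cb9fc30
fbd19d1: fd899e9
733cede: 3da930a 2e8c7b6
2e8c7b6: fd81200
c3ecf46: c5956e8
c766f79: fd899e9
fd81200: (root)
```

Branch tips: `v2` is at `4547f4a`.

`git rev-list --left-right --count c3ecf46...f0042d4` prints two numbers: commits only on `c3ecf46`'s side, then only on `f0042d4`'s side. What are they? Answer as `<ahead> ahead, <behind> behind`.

Reachable from c3ecf46: {2e8c7b6, c3ecf46, c5956e8, cb9fc30, fd81200}.
Reachable from f0042d4: {4547f4a, f0042d4, fd81200}.
Only in c3ecf46's history (ahead): {2e8c7b6, c3ecf46, c5956e8, cb9fc30} — 4.
Only in f0042d4's history (behind): {4547f4a, f0042d4} — 2.

4 ahead, 2 behind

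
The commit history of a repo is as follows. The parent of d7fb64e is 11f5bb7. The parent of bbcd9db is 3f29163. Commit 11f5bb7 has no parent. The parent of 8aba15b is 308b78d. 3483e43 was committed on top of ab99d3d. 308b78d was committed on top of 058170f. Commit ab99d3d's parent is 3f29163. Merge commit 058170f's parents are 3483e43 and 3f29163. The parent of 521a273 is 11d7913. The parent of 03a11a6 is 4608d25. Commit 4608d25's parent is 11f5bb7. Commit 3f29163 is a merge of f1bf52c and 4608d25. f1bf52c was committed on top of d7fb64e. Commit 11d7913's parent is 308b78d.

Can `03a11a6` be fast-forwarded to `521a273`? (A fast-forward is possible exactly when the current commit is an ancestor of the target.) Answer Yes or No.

No

A fast-forward from 03a11a6 to 521a273 is possible iff 03a11a6 is an ancestor of 521a273.
Ancestors of 521a273: {058170f, 11d7913, 11f5bb7, 308b78d, 3483e43, 3f29163, 4608d25, 521a273, ab99d3d, d7fb64e, f1bf52c}.
03a11a6 is not among them, so fast-forward is not possible.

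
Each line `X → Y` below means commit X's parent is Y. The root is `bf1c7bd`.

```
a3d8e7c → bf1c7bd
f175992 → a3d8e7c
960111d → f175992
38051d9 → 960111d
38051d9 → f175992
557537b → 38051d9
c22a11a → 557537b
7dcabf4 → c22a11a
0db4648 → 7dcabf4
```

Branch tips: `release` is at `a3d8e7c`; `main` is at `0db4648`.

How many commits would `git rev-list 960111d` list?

4

Walking parent pointers from 960111d: reachable set = {960111d, a3d8e7c, bf1c7bd, f175992}.
That is 4 commits.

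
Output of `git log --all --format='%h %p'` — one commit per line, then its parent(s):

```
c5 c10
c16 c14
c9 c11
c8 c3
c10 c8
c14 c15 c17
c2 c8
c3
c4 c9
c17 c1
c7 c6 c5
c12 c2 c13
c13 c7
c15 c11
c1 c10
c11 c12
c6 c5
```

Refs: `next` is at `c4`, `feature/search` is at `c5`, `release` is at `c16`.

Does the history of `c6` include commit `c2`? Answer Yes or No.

Ancestors of c6: {c10, c3, c5, c6, c8}.
c2 is not in that set, so it is not an ancestor of c6.

No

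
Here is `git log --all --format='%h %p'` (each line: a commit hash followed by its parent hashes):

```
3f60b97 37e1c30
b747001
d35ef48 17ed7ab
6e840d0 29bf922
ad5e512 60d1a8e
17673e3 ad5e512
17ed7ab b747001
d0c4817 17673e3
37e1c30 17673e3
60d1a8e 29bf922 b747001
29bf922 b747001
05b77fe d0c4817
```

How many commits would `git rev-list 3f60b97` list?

Walking parent pointers from 3f60b97: reachable set = {17673e3, 29bf922, 37e1c30, 3f60b97, 60d1a8e, ad5e512, b747001}.
That is 7 commits.

7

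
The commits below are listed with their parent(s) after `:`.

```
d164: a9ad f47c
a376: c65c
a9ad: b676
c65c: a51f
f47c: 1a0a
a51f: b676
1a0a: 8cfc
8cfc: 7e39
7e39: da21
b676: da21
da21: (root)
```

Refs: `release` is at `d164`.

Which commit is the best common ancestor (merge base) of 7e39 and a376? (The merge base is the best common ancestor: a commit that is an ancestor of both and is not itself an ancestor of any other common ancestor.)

Ancestors of 7e39: {7e39, da21}.
Ancestors of a376: {a376, a51f, b676, c65c, da21}.
Common ancestors: {da21}.
The only common ancestor is da21, so it is the merge base.

da21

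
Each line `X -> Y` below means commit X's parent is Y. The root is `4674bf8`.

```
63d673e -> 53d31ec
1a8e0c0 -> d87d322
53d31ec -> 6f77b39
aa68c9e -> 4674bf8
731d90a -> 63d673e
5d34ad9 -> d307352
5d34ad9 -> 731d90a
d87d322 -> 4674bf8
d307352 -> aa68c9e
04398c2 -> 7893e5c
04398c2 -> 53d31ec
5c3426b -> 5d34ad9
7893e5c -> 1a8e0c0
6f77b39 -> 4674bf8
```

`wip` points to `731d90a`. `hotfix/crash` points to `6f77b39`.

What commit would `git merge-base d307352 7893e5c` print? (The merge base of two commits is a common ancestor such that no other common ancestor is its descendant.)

4674bf8

Ancestors of d307352: {4674bf8, aa68c9e, d307352}.
Ancestors of 7893e5c: {1a8e0c0, 4674bf8, 7893e5c, d87d322}.
Common ancestors: {4674bf8}.
The only common ancestor is 4674bf8, so it is the merge base.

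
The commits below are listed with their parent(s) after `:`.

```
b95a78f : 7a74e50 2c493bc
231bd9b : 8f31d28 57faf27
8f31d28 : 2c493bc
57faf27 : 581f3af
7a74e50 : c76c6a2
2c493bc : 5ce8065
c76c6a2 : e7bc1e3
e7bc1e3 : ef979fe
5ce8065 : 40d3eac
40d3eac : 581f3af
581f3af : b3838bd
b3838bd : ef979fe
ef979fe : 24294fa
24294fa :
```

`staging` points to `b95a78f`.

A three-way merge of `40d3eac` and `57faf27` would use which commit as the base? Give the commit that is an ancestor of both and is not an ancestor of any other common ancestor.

581f3af

Ancestors of 40d3eac: {24294fa, 40d3eac, 581f3af, b3838bd, ef979fe}.
Ancestors of 57faf27: {24294fa, 57faf27, 581f3af, b3838bd, ef979fe}.
Common ancestors: {24294fa, 581f3af, b3838bd, ef979fe}.
Among these, 581f3af is not an ancestor of any other common ancestor — it is the merge base.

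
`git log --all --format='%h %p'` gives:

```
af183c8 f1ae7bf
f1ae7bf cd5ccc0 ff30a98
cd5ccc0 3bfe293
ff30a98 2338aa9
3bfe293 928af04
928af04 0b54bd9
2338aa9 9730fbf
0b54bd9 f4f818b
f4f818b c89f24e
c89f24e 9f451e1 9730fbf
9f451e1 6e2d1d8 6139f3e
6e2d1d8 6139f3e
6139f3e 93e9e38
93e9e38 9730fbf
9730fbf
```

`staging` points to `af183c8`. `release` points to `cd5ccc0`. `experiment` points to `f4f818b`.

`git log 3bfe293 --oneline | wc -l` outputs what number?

10

Walking parent pointers from 3bfe293: reachable set = {0b54bd9, 3bfe293, 6139f3e, 6e2d1d8, 928af04, 93e9e38, 9730fbf, 9f451e1, c89f24e, f4f818b}.
That is 10 commits.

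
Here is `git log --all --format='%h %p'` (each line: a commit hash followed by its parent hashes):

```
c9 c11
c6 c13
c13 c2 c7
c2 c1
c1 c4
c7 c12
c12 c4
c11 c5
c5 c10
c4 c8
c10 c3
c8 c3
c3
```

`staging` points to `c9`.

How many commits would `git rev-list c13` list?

Walking parent pointers from c13: reachable set = {c1, c12, c13, c2, c3, c4, c7, c8}.
That is 8 commits.

8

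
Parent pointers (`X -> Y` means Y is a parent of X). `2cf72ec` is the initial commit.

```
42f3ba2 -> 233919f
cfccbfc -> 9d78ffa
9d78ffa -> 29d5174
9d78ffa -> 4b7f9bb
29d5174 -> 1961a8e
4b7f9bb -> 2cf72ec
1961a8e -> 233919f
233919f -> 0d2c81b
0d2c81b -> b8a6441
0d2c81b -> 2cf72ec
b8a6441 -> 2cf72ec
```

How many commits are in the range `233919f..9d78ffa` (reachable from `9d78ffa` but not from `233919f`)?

Reachable from 9d78ffa: {0d2c81b, 1961a8e, 233919f, 29d5174, 2cf72ec, 4b7f9bb, 9d78ffa, b8a6441}.
Reachable from 233919f: {0d2c81b, 233919f, 2cf72ec, b8a6441}.
In 9d78ffa's history but not 233919f's: {1961a8e, 29d5174, 4b7f9bb, 9d78ffa} — 4 commits.

4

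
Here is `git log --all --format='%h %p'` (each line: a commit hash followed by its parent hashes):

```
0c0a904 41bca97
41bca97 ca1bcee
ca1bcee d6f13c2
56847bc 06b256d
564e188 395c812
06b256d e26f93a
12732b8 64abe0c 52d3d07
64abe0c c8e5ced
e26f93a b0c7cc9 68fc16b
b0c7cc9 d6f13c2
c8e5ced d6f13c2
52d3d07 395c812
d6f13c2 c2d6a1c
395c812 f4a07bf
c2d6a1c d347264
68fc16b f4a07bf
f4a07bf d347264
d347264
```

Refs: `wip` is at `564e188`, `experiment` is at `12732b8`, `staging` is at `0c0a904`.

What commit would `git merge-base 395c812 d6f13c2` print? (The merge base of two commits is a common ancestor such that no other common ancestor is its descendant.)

Ancestors of 395c812: {395c812, d347264, f4a07bf}.
Ancestors of d6f13c2: {c2d6a1c, d347264, d6f13c2}.
Common ancestors: {d347264}.
The only common ancestor is d347264, so it is the merge base.

d347264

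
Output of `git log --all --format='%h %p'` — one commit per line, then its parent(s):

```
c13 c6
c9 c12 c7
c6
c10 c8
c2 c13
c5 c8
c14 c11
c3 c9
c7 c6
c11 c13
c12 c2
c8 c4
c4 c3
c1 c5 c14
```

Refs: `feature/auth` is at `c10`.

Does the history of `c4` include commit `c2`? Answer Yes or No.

Yes

Ancestors of c4 (commits reachable by following parents): {c12, c13, c2, c3, c4, c6, c7, c9}.
c2 is in that set, so it is an ancestor of c4.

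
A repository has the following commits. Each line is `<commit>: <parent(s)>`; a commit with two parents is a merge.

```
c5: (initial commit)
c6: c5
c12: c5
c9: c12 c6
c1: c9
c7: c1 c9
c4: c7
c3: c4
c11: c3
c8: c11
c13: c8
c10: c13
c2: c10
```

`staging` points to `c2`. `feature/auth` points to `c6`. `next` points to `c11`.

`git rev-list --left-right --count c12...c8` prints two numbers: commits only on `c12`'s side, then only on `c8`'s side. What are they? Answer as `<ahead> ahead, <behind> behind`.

Reachable from c12: {c12, c5}.
Reachable from c8: {c1, c11, c12, c3, c4, c5, c6, c7, c8, c9}.
Only in c12's history (ahead): {} — 0.
Only in c8's history (behind): {c1, c11, c3, c4, c6, c7, c8, c9} — 8.

0 ahead, 8 behind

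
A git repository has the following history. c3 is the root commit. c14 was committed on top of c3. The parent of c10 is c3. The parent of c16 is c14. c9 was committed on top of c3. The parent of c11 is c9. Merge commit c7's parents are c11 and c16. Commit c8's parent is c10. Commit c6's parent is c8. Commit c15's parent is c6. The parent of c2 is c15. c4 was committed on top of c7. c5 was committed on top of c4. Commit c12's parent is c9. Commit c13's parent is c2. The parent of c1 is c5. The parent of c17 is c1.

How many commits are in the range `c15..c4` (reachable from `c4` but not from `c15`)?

6

Reachable from c4: {c11, c14, c16, c3, c4, c7, c9}.
Reachable from c15: {c10, c15, c3, c6, c8}.
In c4's history but not c15's: {c11, c14, c16, c4, c7, c9} — 6 commits.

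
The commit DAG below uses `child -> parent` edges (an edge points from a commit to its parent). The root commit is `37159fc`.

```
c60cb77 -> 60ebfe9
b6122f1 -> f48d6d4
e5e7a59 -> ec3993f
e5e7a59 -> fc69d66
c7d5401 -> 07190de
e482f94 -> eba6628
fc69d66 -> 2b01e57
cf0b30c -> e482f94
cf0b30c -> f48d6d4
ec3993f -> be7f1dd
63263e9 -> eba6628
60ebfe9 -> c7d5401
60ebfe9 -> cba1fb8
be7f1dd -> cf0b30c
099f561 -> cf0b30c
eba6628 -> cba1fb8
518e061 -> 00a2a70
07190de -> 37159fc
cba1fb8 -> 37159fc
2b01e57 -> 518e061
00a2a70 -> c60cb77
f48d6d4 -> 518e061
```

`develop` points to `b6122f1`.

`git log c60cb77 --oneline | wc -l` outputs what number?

Walking parent pointers from c60cb77: reachable set = {07190de, 37159fc, 60ebfe9, c60cb77, c7d5401, cba1fb8}.
That is 6 commits.

6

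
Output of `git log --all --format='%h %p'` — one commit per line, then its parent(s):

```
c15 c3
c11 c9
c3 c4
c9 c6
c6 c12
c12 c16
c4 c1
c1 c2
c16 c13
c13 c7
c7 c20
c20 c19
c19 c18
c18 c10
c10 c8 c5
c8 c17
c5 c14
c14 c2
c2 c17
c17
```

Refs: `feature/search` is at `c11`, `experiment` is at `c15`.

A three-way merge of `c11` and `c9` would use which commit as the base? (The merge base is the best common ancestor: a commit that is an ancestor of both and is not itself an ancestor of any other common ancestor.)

c9

Ancestors of c11: {c10, c11, c12, c13, c14, c16, c17, c18, c19, c2, c20, c5, c6, c7, c8, c9}.
Ancestors of c9: {c10, c12, c13, c14, c16, c17, c18, c19, c2, c20, c5, c6, c7, c8, c9}.
Common ancestors: {c10, c12, c13, c14, c16, c17, c18, c19, c2, c20, c5, c6, c7, c8, c9}.
Among these, c9 is not an ancestor of any other common ancestor — it is the merge base.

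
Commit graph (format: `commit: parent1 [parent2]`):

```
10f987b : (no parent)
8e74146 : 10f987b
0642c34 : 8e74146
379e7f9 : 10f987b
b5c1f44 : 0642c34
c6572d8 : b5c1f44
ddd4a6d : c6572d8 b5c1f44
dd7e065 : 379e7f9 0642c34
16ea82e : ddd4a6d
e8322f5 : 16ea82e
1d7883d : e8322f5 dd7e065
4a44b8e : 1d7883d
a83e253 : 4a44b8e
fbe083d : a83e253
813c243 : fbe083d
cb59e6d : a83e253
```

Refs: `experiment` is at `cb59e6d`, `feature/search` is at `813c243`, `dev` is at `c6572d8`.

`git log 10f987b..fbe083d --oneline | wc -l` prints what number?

13

Reachable from fbe083d: {0642c34, 10f987b, 16ea82e, 1d7883d, 379e7f9, 4a44b8e, 8e74146, a83e253, b5c1f44, c6572d8, dd7e065, ddd4a6d, e8322f5, fbe083d}.
Reachable from 10f987b: {10f987b}.
In fbe083d's history but not 10f987b's: {0642c34, 16ea82e, 1d7883d, 379e7f9, 4a44b8e, 8e74146, a83e253, b5c1f44, c6572d8, dd7e065, ddd4a6d, e8322f5, fbe083d} — 13 commits.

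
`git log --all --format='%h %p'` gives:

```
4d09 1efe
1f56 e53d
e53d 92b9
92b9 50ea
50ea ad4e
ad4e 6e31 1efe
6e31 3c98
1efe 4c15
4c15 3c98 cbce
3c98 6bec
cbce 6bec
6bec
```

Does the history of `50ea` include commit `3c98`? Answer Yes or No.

Ancestors of 50ea (commits reachable by following parents): {1efe, 3c98, 4c15, 50ea, 6bec, 6e31, ad4e, cbce}.
3c98 is in that set, so it is an ancestor of 50ea.

Yes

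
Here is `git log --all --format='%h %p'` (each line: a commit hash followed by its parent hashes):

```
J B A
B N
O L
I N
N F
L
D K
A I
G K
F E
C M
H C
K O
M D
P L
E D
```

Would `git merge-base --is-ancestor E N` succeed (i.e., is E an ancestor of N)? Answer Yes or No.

Yes

Ancestors of N (commits reachable by following parents): {D, E, F, K, L, N, O}.
E is in that set, so it is an ancestor of N.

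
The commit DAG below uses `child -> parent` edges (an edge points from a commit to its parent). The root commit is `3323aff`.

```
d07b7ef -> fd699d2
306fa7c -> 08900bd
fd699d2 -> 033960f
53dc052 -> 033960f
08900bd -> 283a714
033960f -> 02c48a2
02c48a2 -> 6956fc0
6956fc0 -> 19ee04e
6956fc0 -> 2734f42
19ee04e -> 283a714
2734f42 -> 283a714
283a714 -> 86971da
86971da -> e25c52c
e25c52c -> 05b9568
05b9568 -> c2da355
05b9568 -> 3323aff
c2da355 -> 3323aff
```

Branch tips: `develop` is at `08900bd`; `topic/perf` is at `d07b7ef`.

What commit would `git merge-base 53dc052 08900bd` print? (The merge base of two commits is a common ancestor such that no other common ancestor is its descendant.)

283a714

Ancestors of 53dc052: {02c48a2, 033960f, 05b9568, 19ee04e, 2734f42, 283a714, 3323aff, 53dc052, 6956fc0, 86971da, c2da355, e25c52c}.
Ancestors of 08900bd: {05b9568, 08900bd, 283a714, 3323aff, 86971da, c2da355, e25c52c}.
Common ancestors: {05b9568, 283a714, 3323aff, 86971da, c2da355, e25c52c}.
Among these, 283a714 is not an ancestor of any other common ancestor — it is the merge base.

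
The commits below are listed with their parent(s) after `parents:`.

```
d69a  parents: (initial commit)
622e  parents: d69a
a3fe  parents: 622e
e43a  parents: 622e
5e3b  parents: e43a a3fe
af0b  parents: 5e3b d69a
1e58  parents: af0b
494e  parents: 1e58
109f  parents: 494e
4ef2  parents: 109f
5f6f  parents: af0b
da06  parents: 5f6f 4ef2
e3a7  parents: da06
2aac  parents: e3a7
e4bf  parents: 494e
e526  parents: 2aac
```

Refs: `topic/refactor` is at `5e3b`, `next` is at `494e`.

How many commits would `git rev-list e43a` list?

3

Walking parent pointers from e43a: reachable set = {622e, d69a, e43a}.
That is 3 commits.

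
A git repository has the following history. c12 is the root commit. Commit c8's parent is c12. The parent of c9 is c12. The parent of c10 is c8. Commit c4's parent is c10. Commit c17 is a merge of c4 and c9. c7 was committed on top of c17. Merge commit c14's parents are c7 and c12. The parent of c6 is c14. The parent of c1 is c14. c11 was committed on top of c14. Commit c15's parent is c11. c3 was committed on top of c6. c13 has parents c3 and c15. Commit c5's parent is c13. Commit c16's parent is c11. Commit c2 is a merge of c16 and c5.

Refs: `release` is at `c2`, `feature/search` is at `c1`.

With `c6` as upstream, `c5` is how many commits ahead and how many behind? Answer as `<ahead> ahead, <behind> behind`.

Reachable from c5: {c10, c11, c12, c13, c14, c15, c17, c3, c4, c5, c6, c7, c8, c9}.
Reachable from c6: {c10, c12, c14, c17, c4, c6, c7, c8, c9}.
Only in c5's history (ahead): {c11, c13, c15, c3, c5} — 5.
Only in c6's history (behind): {} — 0.

5 ahead, 0 behind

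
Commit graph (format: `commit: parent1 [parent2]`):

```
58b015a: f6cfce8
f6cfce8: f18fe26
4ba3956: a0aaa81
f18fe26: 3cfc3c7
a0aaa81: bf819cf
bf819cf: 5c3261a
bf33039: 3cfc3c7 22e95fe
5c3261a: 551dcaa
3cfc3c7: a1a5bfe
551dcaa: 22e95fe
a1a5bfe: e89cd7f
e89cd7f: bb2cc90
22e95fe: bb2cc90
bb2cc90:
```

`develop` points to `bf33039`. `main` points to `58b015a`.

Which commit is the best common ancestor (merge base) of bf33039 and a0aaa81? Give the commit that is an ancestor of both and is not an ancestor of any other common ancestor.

22e95fe

Ancestors of bf33039: {22e95fe, 3cfc3c7, a1a5bfe, bb2cc90, bf33039, e89cd7f}.
Ancestors of a0aaa81: {22e95fe, 551dcaa, 5c3261a, a0aaa81, bb2cc90, bf819cf}.
Common ancestors: {22e95fe, bb2cc90}.
Among these, 22e95fe is not an ancestor of any other common ancestor — it is the merge base.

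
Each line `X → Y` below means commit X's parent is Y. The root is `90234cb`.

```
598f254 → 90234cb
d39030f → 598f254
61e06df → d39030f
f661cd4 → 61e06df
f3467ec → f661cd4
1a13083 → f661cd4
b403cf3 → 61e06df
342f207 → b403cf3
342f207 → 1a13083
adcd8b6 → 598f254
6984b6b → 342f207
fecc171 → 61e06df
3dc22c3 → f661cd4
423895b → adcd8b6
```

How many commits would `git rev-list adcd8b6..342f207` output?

6

Reachable from 342f207: {1a13083, 342f207, 598f254, 61e06df, 90234cb, b403cf3, d39030f, f661cd4}.
Reachable from adcd8b6: {598f254, 90234cb, adcd8b6}.
In 342f207's history but not adcd8b6's: {1a13083, 342f207, 61e06df, b403cf3, d39030f, f661cd4} — 6 commits.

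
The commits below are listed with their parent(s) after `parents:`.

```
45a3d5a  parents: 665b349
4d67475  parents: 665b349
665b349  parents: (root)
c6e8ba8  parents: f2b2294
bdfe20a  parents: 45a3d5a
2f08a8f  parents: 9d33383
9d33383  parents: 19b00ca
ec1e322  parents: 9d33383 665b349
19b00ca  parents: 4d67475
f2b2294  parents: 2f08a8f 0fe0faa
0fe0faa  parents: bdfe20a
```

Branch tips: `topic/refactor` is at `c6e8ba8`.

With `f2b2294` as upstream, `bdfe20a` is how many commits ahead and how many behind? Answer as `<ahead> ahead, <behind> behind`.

0 ahead, 6 behind

Reachable from bdfe20a: {45a3d5a, 665b349, bdfe20a}.
Reachable from f2b2294: {0fe0faa, 19b00ca, 2f08a8f, 45a3d5a, 4d67475, 665b349, 9d33383, bdfe20a, f2b2294}.
Only in bdfe20a's history (ahead): {} — 0.
Only in f2b2294's history (behind): {0fe0faa, 19b00ca, 2f08a8f, 4d67475, 9d33383, f2b2294} — 6.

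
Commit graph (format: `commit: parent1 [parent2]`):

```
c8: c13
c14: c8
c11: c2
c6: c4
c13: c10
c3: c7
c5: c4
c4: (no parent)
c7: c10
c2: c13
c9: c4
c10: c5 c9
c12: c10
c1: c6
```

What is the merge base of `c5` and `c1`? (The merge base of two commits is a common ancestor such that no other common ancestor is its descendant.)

c4

Ancestors of c5: {c4, c5}.
Ancestors of c1: {c1, c4, c6}.
Common ancestors: {c4}.
The only common ancestor is c4, so it is the merge base.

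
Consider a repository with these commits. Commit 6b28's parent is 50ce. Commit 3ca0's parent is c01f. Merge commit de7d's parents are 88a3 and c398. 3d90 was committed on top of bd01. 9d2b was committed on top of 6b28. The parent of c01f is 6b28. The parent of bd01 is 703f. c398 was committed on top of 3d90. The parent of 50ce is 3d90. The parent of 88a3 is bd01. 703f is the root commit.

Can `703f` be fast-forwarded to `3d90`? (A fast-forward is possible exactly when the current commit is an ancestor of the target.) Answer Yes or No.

A fast-forward from 703f to 3d90 is possible iff 703f is an ancestor of 3d90.
Ancestors of 3d90: {3d90, 703f, bd01}.
703f is among them, so fast-forward is possible.

Yes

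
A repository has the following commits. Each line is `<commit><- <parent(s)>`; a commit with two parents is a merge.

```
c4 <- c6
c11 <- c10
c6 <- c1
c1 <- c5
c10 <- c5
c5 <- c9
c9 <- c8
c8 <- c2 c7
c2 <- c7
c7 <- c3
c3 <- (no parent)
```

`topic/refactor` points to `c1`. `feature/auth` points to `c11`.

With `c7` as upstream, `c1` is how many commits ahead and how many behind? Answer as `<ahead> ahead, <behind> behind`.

5 ahead, 0 behind

Reachable from c1: {c1, c2, c3, c5, c7, c8, c9}.
Reachable from c7: {c3, c7}.
Only in c1's history (ahead): {c1, c2, c5, c8, c9} — 5.
Only in c7's history (behind): {} — 0.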